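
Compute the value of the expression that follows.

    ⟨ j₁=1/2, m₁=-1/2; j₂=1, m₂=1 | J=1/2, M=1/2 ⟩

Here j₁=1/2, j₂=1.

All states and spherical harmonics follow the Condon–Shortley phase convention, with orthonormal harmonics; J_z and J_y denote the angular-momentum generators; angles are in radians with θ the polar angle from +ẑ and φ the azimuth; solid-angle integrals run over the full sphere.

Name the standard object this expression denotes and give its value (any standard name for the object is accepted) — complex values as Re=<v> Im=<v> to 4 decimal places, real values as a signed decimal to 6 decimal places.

Clebsch–Gordan coefficient, −√(2/3) ≈ -0.816497

This is a Clebsch–Gordan (vector-coupling) coefficient.
triangle: 1!·0!·1!/3! = 1/6
(j±m)!: 0!·1!·2!·0!·1!·0! = 2
prefactor² = (2J+1)·Δ·N² = 2/3
  k=1: −1/(1!·0!·0!·1!·0!·0!) = -1
Σ = -1  ⇒  CG² = 2/3·(-1)² = 2/3
CG = −√(2/3) = -0.816497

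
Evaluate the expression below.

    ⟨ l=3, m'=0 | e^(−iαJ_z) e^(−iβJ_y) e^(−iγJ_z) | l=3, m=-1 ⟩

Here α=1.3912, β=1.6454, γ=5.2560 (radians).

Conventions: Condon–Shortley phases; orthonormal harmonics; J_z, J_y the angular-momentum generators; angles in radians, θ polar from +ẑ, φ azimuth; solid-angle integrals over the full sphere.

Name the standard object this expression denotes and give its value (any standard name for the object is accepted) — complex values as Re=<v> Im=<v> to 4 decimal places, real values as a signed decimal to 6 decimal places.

Wigner D-matrix element, Re=0.2171 Im=-0.3593

This is a Wigner D-matrix element — the rotation-matrix element ⟨l m'| R(α,β,γ) |l m⟩ in the angular-momentum basis.
First d^3_{0,-1}(β=1.6454), then the phase factors e^{-i(0)α} and e^{-i(-1)γ}:
Half-angle: c=0.680245, s=0.732985. N=√(6·6·2·24)=41.569219
Admissible k: 0..2 (factorial args all ≥0)
  k=0: (−1)^1·41.5692/(12)·0.6802^5·0.7330^1 = -0.369838
  k=1: (−1)^2·41.5692/(4)·0.6802^3·0.7330^3 = +1.288228
  k=2: (−1)^3·41.5692/(12)·0.6802^1·0.7330^5 = -0.498576
d^3_{0,-1}(1.6454) = -0.369838 +1.288228 -0.498576 = +0.419814
D = (+1.000000+0.000000i)·(+0.419814)·(+0.517230-0.855847i) = +0.217140-0.359296i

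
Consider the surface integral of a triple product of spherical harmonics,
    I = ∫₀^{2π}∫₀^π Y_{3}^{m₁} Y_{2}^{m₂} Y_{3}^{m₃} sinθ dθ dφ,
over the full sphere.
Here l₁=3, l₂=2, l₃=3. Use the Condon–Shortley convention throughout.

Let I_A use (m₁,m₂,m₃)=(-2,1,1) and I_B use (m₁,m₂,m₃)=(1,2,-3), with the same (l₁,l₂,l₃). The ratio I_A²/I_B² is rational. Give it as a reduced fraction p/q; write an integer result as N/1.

Shared (l₁,l₂,l₃)=(3,2,3): N and (l;000)² cancel in I_A²/I_B².
A: Δ = 2!·4!·2!/9! = 1/3780; Racah Σ t=1..2: t=1:−1/48 t=2:+1/12 = 1/16; ⇒ 3j(3 2 3; -2 1 1)² = 1/28, sgn +1
B: Δ = 2!·4!·2!/9! = 1/3780; Racah Σ t=2..2: t=2:+1/96 = 1/96; ⇒ 3j(3 2 3; 1 2 -3)² = 1/42, sgn +1
I_A²/I_B² = (1/28)/(1/42) = 3/2

3/2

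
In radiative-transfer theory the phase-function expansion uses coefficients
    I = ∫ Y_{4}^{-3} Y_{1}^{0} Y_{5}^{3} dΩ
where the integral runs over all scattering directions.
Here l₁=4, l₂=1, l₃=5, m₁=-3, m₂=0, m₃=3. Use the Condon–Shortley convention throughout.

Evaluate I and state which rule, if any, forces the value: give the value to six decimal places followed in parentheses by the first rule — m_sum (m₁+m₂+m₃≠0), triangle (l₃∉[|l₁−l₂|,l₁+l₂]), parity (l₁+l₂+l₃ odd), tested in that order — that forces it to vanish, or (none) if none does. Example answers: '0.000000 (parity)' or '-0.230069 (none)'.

-0.196426 (none)

m-sum 0 ✓  L=10 even ✓  3≤5≤5 ✓
Π(2lᵢ+1) = 9×3×11 = 297
triangle coeff Δ(4,1,5) = 1/495
Σ_t [0,0]: t=0:+1/576 = 1/576
(3j)²=5/99 [(4 1 5; 0 0 0)], sign=-1
Σ_t [0,0]: t=0:+1/5040 = 1/5040
(3j)²=16/495 [(4 1 5; -3 0 3)], sign=+1
⇒ 4πI² = 16/33
I = (-1)√(16/33/(4π)) = -0.19642560
No selection rule forces the value: the integral is nonzero (none).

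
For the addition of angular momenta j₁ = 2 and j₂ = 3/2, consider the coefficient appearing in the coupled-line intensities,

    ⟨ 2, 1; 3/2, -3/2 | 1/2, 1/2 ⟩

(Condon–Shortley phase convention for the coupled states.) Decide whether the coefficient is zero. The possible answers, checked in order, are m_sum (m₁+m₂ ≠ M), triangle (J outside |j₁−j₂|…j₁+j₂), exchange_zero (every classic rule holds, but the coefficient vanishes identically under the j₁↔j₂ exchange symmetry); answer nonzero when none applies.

m_sum

m-sum: m₁+m₂ = 1+(-3/2) = -1/2, M = 1/2  ✗ ⇒ coefficient is 0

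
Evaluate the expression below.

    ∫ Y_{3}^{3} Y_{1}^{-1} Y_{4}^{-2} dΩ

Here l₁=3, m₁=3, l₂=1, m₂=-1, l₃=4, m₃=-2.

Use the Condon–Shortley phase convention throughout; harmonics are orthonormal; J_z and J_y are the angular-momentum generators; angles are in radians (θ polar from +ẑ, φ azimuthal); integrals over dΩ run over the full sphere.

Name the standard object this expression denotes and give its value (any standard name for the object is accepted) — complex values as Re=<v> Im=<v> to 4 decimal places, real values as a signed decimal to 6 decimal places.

This is a Gaunt coefficient — the integral of a triple product of spherical harmonics over the sphere.
Checks pass: Σm=0; 8 even; l₃=4∈[2,4].
(2·3+1)(2·1+1)(2·4+1) = 189
Δ: 0! 6! 2! / 9! → 1/252
sum: t=0:+1/36 = 1/36
3j²(3 1 4; 0 0 0) = Δ·Π!·Σ² = 4/63  (sign +1)
sum: t=0:+1/1440 = 1/1440
3j²(3 1 4; 3 -1 -2) = Δ·Π!·Σ² = 1/252  (sign +1)
combine: 4πI² = 189·4/63·1/252 = 1/21
take √, sign +1: I = 0.06155813

Gaunt coefficient, +0.061558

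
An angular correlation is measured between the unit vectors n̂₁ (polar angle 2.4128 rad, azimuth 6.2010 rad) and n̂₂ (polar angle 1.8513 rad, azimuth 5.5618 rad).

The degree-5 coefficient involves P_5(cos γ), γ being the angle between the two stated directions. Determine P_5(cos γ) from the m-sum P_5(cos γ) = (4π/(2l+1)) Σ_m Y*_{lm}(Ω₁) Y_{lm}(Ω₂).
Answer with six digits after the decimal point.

Addition theorem: P_5(cos γ) = (4π/11) Σ_m Y*_{lm}(Ω₁) Y_{lm}(Ω₂), m = −5…5:
  m=-5: (+0.055740-0.024288i) × (-0.339819-0.170626i) = -0.023086-0.001257i  (running Σ = -0.023086-0.001257i)
  m=-4: (-0.203837+0.069533i) × (+0.335133-0.087737i) = -0.062212+0.041187i  (running Σ = -0.085297+0.039929i)
  m=-3: (+0.397191-0.099964i) × (+0.053246-0.078949i) = +0.013257-0.036680i  (running Σ = -0.072041+0.003249i)
  m=-2: (-0.370317+0.061423i) × (+0.042595+0.330885i) = -0.036098-0.119916i  (running Σ = -0.108138-0.116667i)
  m=-1: (-0.061139+0.005036i) × (+0.011644+0.010241i) = -0.000763-0.000567i  (running Σ = -0.108902-0.117234i)
  m=0: (+0.387740-0.000000i) × (-0.323934+0.000000i) = -0.125602+0.000000i  (running Σ = -0.234504-0.117234i)
  m=1: (+0.061139+0.005036i) × (-0.011644+0.010241i) = -0.000763+0.000567i  (running Σ = -0.235267-0.116667i)
  m=2: (-0.370317-0.061423i) × (+0.042595-0.330885i) = -0.036098+0.119916i  (running Σ = -0.271365+0.003249i)
  m=3: (-0.397191-0.099964i) × (-0.053246-0.078949i) = +0.013257+0.036680i  (running Σ = -0.258108+0.039929i)
  m=4: (-0.203837-0.069533i) × (+0.335133+0.087737i) = -0.062212-0.041187i  (running Σ = -0.320320-0.001257i)
  m=5: (-0.055740-0.024288i) × (+0.339819-0.170626i) = -0.023086+0.001257i  (running Σ = -0.343406+0.000000i)
Total Σ_m = -0.343406+0.000000i. Multiply by 1.142397: -0.392306+0.000000i. P_5(cos γ) = -0.392306

-0.392306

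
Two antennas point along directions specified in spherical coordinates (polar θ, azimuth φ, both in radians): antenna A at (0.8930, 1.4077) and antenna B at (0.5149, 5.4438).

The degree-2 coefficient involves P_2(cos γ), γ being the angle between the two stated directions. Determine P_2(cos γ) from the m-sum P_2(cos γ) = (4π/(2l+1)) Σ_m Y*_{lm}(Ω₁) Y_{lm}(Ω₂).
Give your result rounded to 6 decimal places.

Summing Y*_{l m}(θ₁,φ₁)·Y_{l m}(θ₂,φ₂) over m ∈ [−2, 2]; prefactor 4π/(2·2+1) = 2.513274:
  term(m=-2) = -0.00475 - 0.02143j   from Y*(Ω₁)=-0.22202 + 0.07510j, Y(Ω₂)=-0.01009 + 0.09313j
  term(m=-1) = -0.07821 + 0.09745j   from Y*(Ω₁)=0.06127 + 0.37236j, Y(Ω₂)=0.22116 + 0.24642j
  term(m=+0) = 0.02274 + 0.00000j   from Y*(Ω₁)=0.05667 + 0.00000j, Y(Ω₂)=0.40133 + 0.00000j
  term(m=+1) = -0.07821 - 0.09745j   from Y*(Ω₁)=-0.06127 + 0.37236j, Y(Ω₂)=-0.22116 + 0.24642j
  term(m=+2) = -0.00475 + 0.02143j   from Y*(Ω₁)=-0.22202 - 0.07510j, Y(Ω₂)=-0.01009 - 0.09313j
Total Σ_m = -0.14318 + 0.00000j. Multiply by 2.513274: -0.35984 + 0.00000j. P_2(cos γ) = -0.359841

-0.359841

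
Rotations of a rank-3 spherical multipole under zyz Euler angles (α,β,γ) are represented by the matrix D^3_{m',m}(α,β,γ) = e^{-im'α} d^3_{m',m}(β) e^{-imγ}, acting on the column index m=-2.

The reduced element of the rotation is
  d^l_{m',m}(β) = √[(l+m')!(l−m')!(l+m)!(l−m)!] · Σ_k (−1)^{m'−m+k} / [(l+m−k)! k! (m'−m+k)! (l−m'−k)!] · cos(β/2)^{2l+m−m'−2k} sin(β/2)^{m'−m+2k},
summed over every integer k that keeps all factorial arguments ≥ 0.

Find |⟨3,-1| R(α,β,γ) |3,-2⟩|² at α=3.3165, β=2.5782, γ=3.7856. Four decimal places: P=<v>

P=0.0133

First d^3_{-1,-2}(β=2.5782), then the phase factors e^{-i(-1)α} and e^{-i(-2)γ}:
With c≡cos(β/2)=0.277986 and s≡sin(β/2)=0.960585, N=[2·24·1·120]^{1/2}=75.894664
k∈{0,1} keeps every argument non-negative
  k=0: (−1)^1·75.8947/(24)·0.2780^5·0.9606^1 = -0.005043
  k=1: (−1)^2·75.8947/(12)·0.2780^3·0.9606^3 = +0.120422
d^3_{-1,-2}(2.5782) = -0.005043 +0.120422 = +0.115379
|D^3_{-1,-2}|² = |d^3_{-1,-2}(β)|² = (+0.115379)² = 0.013312 (the z-rotation phases have unit modulus)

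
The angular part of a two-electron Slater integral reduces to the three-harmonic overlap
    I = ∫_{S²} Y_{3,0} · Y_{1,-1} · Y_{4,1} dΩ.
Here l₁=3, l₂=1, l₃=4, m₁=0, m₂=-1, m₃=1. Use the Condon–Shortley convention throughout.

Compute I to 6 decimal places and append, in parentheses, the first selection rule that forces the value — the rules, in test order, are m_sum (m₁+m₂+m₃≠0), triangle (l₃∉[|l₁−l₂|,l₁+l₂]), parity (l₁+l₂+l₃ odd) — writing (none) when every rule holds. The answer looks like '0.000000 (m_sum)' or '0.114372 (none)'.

-0.194664 (none)

Rules hold: Σm=0, L=8 even, 2≤4≤4.
N = 7·3·9 = 189
Δ = 0!·6!·2!/9! = 1/252
Racah Σ t=0..0: t=0:+1/36 = 1/36
⇒ 3j(3 1 4; 0 0 0)² = 4/63, sgn +1
Racah Σ t=0..0: t=0:+1/72 = 1/72
⇒ 3j(3 1 4; 0 -1 1)² = 5/126, sgn -1
4πI² = N·(3j₀)²·(3jₘ)² = 10/21
I = -1·√(0.47619/4π) = -0.19466390
No selection rule forces the value: the integral is nonzero (none).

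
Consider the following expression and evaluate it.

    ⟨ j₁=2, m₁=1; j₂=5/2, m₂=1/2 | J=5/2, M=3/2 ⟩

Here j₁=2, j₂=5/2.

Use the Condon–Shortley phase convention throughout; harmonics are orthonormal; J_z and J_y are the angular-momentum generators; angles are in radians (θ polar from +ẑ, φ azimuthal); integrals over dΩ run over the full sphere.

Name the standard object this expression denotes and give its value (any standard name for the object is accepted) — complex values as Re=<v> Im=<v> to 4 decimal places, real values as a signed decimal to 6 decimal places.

Clebsch–Gordan coefficient, −√(6/35) ≈ -0.414039

This is a Clebsch–Gordan (vector-coupling) coefficient.
√[6·2!2!3!/8! · 3!1!3!2!4!1!] = √(216/35)
  +(−1)^0/∏(0,2,1,3,1,0)! = 1/12  (running 1/12)
  +(−1)^1/∏(1,1,0,2,2,1)! = -1/4  (running -1/6)
⟨..|..⟩ = √(216/35)·(-1/6) = -0.414039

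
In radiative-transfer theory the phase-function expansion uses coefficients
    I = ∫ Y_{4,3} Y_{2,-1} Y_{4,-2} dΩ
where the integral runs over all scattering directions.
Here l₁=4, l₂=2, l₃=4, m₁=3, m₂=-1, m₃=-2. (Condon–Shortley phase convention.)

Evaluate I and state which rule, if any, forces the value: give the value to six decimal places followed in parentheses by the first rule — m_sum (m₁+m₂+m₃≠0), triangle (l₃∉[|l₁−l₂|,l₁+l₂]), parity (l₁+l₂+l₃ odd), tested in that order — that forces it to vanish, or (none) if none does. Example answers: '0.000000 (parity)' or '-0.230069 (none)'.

Rules hold: Σm=0, L=10 even, 2≤4≤6.
N = 9·5·9 = 405
Δ = 2!·6!·2!/11! = 1/13860
Racah Σ t=0..2: t=0:+1/192 t=1:−1/36 t=2:+1/192 = -5/288
⇒ 3j(4 2 4; 0 0 0)² = 20/693, sgn -1
Racah Σ t=0..1: t=0:+1/240 t=1:−1/1440 = 1/288
⇒ 3j(4 2 4; 3 -1 -2)² = 5/132, sgn +1
4πI² = N·(3j₀)²·(3jₘ)² = 375/847
I = -1·√(0.442739/4π) = -0.18770204
No selection rule forces the value: the integral is nonzero (none).

-0.187702 (none)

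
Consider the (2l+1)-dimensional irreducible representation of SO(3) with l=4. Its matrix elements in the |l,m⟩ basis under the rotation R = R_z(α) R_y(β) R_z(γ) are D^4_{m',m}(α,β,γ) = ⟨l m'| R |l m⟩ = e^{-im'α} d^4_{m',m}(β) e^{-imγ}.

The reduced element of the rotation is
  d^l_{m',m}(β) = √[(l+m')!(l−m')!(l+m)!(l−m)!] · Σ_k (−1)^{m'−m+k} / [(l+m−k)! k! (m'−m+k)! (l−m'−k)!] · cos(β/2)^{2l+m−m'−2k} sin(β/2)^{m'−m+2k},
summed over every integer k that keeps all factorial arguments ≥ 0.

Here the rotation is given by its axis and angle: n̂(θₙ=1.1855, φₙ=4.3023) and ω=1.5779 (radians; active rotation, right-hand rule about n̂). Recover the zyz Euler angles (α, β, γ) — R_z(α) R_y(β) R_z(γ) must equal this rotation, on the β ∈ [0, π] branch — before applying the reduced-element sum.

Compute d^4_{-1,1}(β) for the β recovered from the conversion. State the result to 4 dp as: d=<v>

d=-0.3630

Axis–angle → zyz. n̂ = (sinθₙcosφₙ, sinθₙsinφₙ, cosθₙ) = (-0.369462, -0.849851, +0.375834), ω = 1.5779.
R = I cosω + sinω [n̂]ₓ + (1−cosω) n̂n̂ᵀ gives
  R = [+0.130368, -0.059606, -0.989672; +0.692042, +0.720274, +0.047781; +0.709987, -0.691124, +0.135151]
β = atan2(√(R₁₃²+R₂₃²), R₃₃) = 1.435231; α = atan2(R₂₃, R₁₃) mod 2π = 3.093351; γ = atan2(R₃₂, −R₃₁) mod 2π = 3.913529
d^4_{-1,1}(β=1.4352) via the finite sum:
c=cos(1.435231/2)=0.753376, s=sin(1.435231/2)=0.657590; N=√[6·120·120·6]=720.000000
Admissible k: 2..5 (factorial args all ≥0)
  k=2: (−1)^0·720.0000/(72)·0.7534^6·0.6576^2 = +0.790644
  k=3: (−1)^1·720.0000/(24)·0.7534^4·0.6576^4 = -1.807129
  k=4: (−1)^2·720.0000/(48)·0.7534^2·0.6576^6 = +0.688408
  k=5: (−1)^3·720.0000/(720)·0.7534^0·0.6576^8 = -0.034966
d^4_{-1,1}(1.4352) = +0.790644 -1.807129 +0.688408 -0.034966 = -0.363042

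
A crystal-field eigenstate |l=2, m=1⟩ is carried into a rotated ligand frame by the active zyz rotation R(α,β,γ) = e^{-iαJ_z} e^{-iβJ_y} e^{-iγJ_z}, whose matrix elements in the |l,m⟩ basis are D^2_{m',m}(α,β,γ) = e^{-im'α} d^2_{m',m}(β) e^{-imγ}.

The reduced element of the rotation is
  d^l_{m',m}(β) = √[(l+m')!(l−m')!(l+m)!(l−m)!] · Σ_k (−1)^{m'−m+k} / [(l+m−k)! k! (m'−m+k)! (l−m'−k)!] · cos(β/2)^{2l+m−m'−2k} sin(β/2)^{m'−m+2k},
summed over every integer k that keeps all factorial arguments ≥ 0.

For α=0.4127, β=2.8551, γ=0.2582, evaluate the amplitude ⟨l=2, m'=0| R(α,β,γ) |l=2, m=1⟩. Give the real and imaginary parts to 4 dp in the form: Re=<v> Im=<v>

D^2_{0,1}(0.4127,2.8551,0.2582) = e^{-i·0·0.4127}·d^2_{0,1}(2.8551)·e^{-i·1·0.2582}. Compute d first:
c=cos(2.855100/2)=0.142757, s=sin(2.855100/2)=0.989758; N=√[2·2·6·1]=4.898979
Admissible k: 1..2 (factorial args all ≥0)
  k=1: (−1)^0·4.8990/(2)·0.1428^3·0.9898^1 = +0.007053
  k=2: (−1)^1·4.8990/(2)·0.1428^1·0.9898^3 = -0.339047
d^2_{0,1}(2.8551) = +0.007053 -0.339047 = -0.331993
D = (+1.000000+0.000000i)·(-0.331993)·(+0.966851-0.255341i) = -0.320988+0.084771i

Re=-0.3210 Im=0.0848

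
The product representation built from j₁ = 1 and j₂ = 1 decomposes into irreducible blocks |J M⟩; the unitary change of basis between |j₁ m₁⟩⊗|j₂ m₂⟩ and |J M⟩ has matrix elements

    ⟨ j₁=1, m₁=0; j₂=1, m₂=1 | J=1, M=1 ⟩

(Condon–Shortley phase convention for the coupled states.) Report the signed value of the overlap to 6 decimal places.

j₁+j₂−J=1  J+j₁−j₂=1  J−j₁+j₂=1  j₁+j₂+J+1=4
(j₁±m₁, j₂±m₂, J±M) = (1,1,2,0,2,0)
P² = 1/2
sum k=1..1:
  [1] −1/1 = -1
S = -1
C² = P²·S² = 1/2 ; C = -0.707107

-0.707107  (= −√(1/2))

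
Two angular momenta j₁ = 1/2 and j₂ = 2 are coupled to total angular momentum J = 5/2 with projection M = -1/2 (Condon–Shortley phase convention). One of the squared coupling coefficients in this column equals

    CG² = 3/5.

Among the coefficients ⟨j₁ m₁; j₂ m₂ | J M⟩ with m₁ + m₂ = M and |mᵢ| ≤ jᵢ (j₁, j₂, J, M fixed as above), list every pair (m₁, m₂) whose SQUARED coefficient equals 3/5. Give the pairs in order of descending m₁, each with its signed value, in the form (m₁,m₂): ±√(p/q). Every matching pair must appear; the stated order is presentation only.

(-1/2,0): +√(3/5)

Admissible pairs with m₁+m₂ = M = -1/2: (-1/2,0), (1/2,-1)
  (m₁,m₂)=(1/2,-1): CG² = 2/5, CG = +√(2/5)
  (m₁,m₂)=(-1/2,0): CG² = 3/5, CG = +√(3/5)   ← matches the target
Pairs with CG² = 3/5: (-1/2,0): +√(3/5)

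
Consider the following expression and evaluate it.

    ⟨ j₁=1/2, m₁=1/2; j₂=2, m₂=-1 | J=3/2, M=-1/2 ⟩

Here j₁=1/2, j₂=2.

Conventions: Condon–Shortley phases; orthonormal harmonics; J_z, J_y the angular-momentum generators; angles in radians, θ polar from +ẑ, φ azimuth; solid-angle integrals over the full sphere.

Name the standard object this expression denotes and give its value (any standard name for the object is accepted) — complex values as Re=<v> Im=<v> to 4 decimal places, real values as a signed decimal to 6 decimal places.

This is a Clebsch–Gordan (vector-coupling) coefficient.
j₁+j₂−J=1  J+j₁−j₂=0  J−j₁+j₂=3  j₁+j₂+J+1=5
(j₁±m₁, j₂±m₂, J±M) = (1,0,1,3,1,2)
P² = 12/5
sum k=0..0:
  [0] +1/2 = 1/2
S = 1/2
C² = P²·S² = 3/5 ; C = +0.774597

Clebsch–Gordan coefficient, +√(3/5) ≈ +0.774597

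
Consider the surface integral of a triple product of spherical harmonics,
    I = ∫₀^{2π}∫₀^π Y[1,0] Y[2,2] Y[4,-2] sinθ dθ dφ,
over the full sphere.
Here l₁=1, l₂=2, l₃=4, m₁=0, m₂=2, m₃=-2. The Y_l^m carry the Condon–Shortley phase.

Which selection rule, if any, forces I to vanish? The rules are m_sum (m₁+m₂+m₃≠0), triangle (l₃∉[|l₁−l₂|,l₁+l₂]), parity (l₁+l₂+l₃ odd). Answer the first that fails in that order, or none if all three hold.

m₁+m₂+m₃ = 0 + 2 − 2 = 0  ✓
triangle: need |l₁−l₂| ≤ l₃ ≤ l₁+l₂ = [1,3]; l₃=4 is outside  ✗
parity: l₁+l₂+l₃ = 7 is odd

triangle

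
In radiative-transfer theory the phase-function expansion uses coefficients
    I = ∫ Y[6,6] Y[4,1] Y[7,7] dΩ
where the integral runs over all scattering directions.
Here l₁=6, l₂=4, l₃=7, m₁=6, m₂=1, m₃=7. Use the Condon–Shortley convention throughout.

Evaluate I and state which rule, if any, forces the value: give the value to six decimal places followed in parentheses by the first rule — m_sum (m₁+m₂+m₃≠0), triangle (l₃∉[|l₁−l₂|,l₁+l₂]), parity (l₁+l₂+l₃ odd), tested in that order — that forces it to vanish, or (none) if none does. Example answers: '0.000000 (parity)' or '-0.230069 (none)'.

6 + 1 + 7 = 14 ≠ 0: azimuthal integral kills it; I = 0

0.000000 (m_sum)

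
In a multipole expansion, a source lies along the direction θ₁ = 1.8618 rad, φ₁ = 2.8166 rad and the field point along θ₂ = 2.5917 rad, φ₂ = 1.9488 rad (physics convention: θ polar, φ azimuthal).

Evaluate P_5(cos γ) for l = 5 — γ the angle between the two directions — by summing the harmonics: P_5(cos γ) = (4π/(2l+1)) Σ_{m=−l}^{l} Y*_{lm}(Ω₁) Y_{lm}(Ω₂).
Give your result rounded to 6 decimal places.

Term-by-term m-sum for l=5 (normalisation 4π/11 = 1.142397):
  m=-5: (0.020272, 0.373881) × (-0.017177, 0.005678) = (-0.002471, -0.006307)  (running Σ = (-0.002471, -0.006307))
  m=-4: (-0.094873, 0.341704) × (-0.005483, 0.093173) = (-0.031317, -0.010713)  (running Σ = (-0.033788, -0.017020))
  m=-3: (0.044224, -0.065226) × (0.247946, 0.115756) = (0.018515, -0.011053)  (running Σ = (-0.015273, -0.028074))
  m=-2: (0.267508, -0.203354) × (0.338994, -0.319631) = (0.025685, -0.154440)  (running Σ = (0.010412, -0.182513))
  m=-1: (0.002956, -0.000996) × (-0.118565, -0.298577) = (-0.000648, -0.000765)  (running Σ = (0.009764, -0.183278))
  m=0: (-0.324291, -0.000000) × (0.258743, 0.000000) = (-0.083908, -0.000000)  (running Σ = (-0.074144, -0.183278))
  m=1: (-0.002956, -0.000996) × (0.118565, -0.298577) = (-0.000648, 0.000765)  (running Σ = (-0.074792, -0.182513))
  m=2: (0.267508, 0.203354) × (0.338994, 0.319631) = (0.025685, 0.154440)  (running Σ = (-0.049106, -0.028074))
  m=3: (-0.044224, -0.065226) × (-0.247946, 0.115756) = (0.018515, 0.011053)  (running Σ = (-0.030591, -0.017020))
  m=4: (-0.094873, -0.341704) × (-0.005483, -0.093173) = (-0.031317, 0.010713)  (running Σ = (-0.061908, -0.006307))
  m=5: (-0.020272, 0.373881) × (0.017177, 0.005678) = (-0.002471, 0.006307)  (running Σ = (-0.064379, -0.000000))
Σ over m = (-0.064379, -0.000000); ×(4π/11) → (-0.073547, -0.000000). Real part: -0.073547

-0.073547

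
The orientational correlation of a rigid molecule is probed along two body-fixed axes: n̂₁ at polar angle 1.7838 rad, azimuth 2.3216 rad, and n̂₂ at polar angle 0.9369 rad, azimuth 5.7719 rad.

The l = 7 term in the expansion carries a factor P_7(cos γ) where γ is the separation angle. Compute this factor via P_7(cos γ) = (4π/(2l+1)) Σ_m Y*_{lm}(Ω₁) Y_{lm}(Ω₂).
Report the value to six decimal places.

Expand P_7 via completeness: Σ_{m} conj(Y_{7,m}) at Ω₁ times Y_{7,m} at Ω₂ —
  term(m=-7) = +0.026139+0.039026i   from Y*(Ω₁)=-0.364759-0.220255i, Y(Ω₂)=-0.099856-0.046694i
  term(m=-6) = +0.029039+0.100437i   from Y*(Ω₁)=-0.071062-0.337425i, Y(Ω₂)=-0.302370+0.022380i
  term(m=-5) = +0.001658-0.060824i   from Y*(Ω₁)=-0.078844+0.112227i, Y(Ω₂)=-0.369824+0.245037i
  term(m=-4) = +0.032277-0.092429i   from Y*(Ω₁)=-0.339213+0.047242i, Y(Ω₂)=-0.130568+0.254298i
  term(m=-3) = +0.003085-0.004103i   from Y*(Ω₁)=+0.026964+0.021877i, Y(Ω₂)=-0.005460-0.147751i
  term(m=-2) = +0.096280-0.068360i   from Y*(Ω₁)=+0.022652+0.326870i, Y(Ω₂)=-0.187822-0.307568i
  term(m=-1) = +0.000010-0.000003i   from Y*(Ω₁)=-0.003522+0.003775i, Y(Ω₂)=-0.001685-0.000945i
  term(m=+0) = +0.113636+0.000000i   from Y*(Ω₁)=+0.321451-0.000000i, Y(Ω₂)=+0.353509+0.000000i
  term(m=+1) = +0.000010+0.000003i   from Y*(Ω₁)=+0.003522+0.003775i, Y(Ω₂)=+0.001685-0.000945i
  term(m=+2) = +0.096280+0.068360i   from Y*(Ω₁)=+0.022652-0.326870i, Y(Ω₂)=-0.187822+0.307568i
  term(m=+3) = +0.003085+0.004103i   from Y*(Ω₁)=-0.026964+0.021877i, Y(Ω₂)=+0.005460-0.147751i
  term(m=+4) = +0.032277+0.092429i   from Y*(Ω₁)=-0.339213-0.047242i, Y(Ω₂)=-0.130568-0.254298i
  term(m=+5) = +0.001658+0.060824i   from Y*(Ω₁)=+0.078844+0.112227i, Y(Ω₂)=+0.369824+0.245037i
  term(m=+6) = +0.029039-0.100437i   from Y*(Ω₁)=-0.071062+0.337425i, Y(Ω₂)=-0.302370-0.022380i
  term(m=+7) = +0.026139-0.039026i   from Y*(Ω₁)=+0.364759-0.220255i, Y(Ω₂)=+0.099856-0.046694i
Σ over m = +0.490611+0.000000i; ×(4π/15) → +0.411013+0.000000i. Real part: 0.411013

0.411013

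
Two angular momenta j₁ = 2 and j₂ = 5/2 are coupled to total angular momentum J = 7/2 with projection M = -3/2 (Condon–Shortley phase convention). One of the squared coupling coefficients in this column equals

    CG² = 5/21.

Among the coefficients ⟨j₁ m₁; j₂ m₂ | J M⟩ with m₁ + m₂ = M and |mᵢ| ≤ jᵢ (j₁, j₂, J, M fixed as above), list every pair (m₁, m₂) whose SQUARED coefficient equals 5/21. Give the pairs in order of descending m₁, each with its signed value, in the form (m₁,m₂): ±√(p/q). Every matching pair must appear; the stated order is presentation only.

Admissible pairs with m₁+m₂ = M = -3/2: (-2,1/2), (-1,-1/2), (0,-3/2), (1,-5/2)
  (m₁,m₂)=(1,-5/2): CG² = 5/21, CG = +√(5/21)   ← matches the target
  (m₁,m₂)=(0,-3/2): CG² = 2/7, CG = +√(2/7)
  (m₁,m₂)=(-1,-1/2): CG² = 2/21, CG = −√(2/21)
  (m₁,m₂)=(-2,1/2): CG² = 8/21, CG = −√(8/21)
Pairs with CG² = 5/21: (1,-5/2): +√(5/21)

(1,-5/2): +√(5/21)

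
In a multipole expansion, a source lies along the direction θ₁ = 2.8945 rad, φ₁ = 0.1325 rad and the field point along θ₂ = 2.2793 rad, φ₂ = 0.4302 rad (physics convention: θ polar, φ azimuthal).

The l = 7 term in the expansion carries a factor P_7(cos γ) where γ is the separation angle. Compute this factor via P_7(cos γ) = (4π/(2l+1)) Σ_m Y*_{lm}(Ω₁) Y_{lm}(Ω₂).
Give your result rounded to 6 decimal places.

Addition theorem: P_7(cos γ) = (4π/15) Σ_m Y*_{lm}(Ω₁) Y_{lm}(Ω₂), m = −7…7:
  m=-7: Y*=+0.000016+0.000021i  Y=-0.072169-0.009449i  product -0.000001-0.000002i
  m=-6: Y*=-0.000272-0.000277i  Y=+0.197679+0.124043i  product -0.000019-0.000089i
  m=-5: Y*=+0.002842+0.002217i  Y=-0.228726-0.348955i  product +0.000124-0.001499i
  m=-4: Y*=-0.020263-0.011872i  Y=+0.059414+0.393108i  product +0.003463-0.008671i
  m=-3: Y*=+0.100524+0.042205i  Y=+0.009260-0.032180i  product +0.002289-0.002844i
  m=-2: Y*=-0.332680-0.090284i  Y=+0.227339-0.264280i  product -0.099491+0.067396i
  m=-1: Y*=+0.633357+0.084414i  Y=-0.177078+0.081255i  product -0.119013+0.036515i
  m=+0: Y*=-0.338487-0.000000i  Y=-0.297704+0.000000i  product +0.100769+0.000000i
  m=+1: Y*=-0.633357+0.084414i  Y=+0.177078+0.081255i  product -0.119013-0.036515i
  m=+2: Y*=-0.332680+0.090284i  Y=+0.227339+0.264280i  product -0.099491-0.067396i
  m=+3: Y*=-0.100524+0.042205i  Y=-0.009260-0.032180i  product +0.002289+0.002844i
  m=+4: Y*=-0.020263+0.011872i  Y=+0.059414-0.393108i  product +0.003463+0.008671i
  m=+5: Y*=-0.002842+0.002217i  Y=+0.228726-0.348955i  product +0.000124+0.001499i
  m=+6: Y*=-0.000272+0.000277i  Y=+0.197679-0.124043i  product -0.000019+0.000089i
  m=+7: Y*=-0.000016+0.000021i  Y=+0.072169-0.009449i  product -0.000001+0.000002i
Accumulated sum -0.324528+0.000000i; after 4π/(2l+1) scaling, -0.271876+0.000000i ⇒ P_7 = -0.271876

-0.271876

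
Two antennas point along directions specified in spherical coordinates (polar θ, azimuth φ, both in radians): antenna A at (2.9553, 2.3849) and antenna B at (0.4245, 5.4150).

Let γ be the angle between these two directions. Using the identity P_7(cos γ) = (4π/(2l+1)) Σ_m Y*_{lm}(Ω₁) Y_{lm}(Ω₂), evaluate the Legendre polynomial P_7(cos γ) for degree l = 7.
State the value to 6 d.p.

Expand P_7 via completeness: Σ_{m} conj(Y_{7,m}) at Ω₁ times Y_{7,m} at Ω₂ —
  [-7]  conj(Y_{7,-7})(Ω₁) = -0.000002-0.000003i ; Y_{7,-7}(Ω₂) = +0.000984-0.000206i ; Δ = -0.000000-0.000000i
  [-6]  conj(Y_{7,-6})(Ω₁) = +0.000013-0.000073i ; Y_{7,-6}(Ω₂) = +0.003966-0.007316i ; Δ = -0.000000-0.000000i
  [-5]  conj(Y_{7,-5})(Ω₁) = +0.000740-0.000553i ; Y_{7,-5}(Ω₂) = -0.015461-0.039689i ; Δ = -0.000033-0.000021i
  [-4]  conj(Y_{7,-4})(Ω₁) = +0.008055+0.000929i ; Y_{7,-4}(Ω₂) = -0.141844-0.048767i ; Δ = -0.001097-0.000525i
  [-3]  conj(Y_{7,-3})(Ω₁) = +0.032859+0.039068i ; Y_{7,-3}(Ω₂) = -0.310788+0.185046i ; Δ = -0.017442-0.006062i
  [-2]  conj(Y_{7,-2})(Ω₁) = -0.012751+0.221852i ; Y_{7,-2}(Ω₂) = -0.088729+0.530982i ; Δ = -0.116668-0.026455i
  [-1]  conj(Y_{7,-1})(Ω₁) = -0.430922+0.406867i ; Y_{7,-1}(Ω₂) = +0.194051+0.229168i ; Δ = -0.176862-0.019801i
  [+0]  conj(Y_{7,0})(Ω₁) = -0.622162-0.000000i ; Y_{7,0}(Ω₂) = -0.351080+0.000000i ; Δ = +0.218429+0.000000i
  [+1]  conj(Y_{7,1})(Ω₁) = +0.430922+0.406867i ; Y_{7,1}(Ω₂) = -0.194051+0.229168i ; Δ = -0.176862+0.019801i
  [+2]  conj(Y_{7,2})(Ω₁) = -0.012751-0.221852i ; Y_{7,2}(Ω₂) = -0.088729-0.530982i ; Δ = -0.116668+0.026455i
  [+3]  conj(Y_{7,3})(Ω₁) = -0.032859+0.039068i ; Y_{7,3}(Ω₂) = +0.310788+0.185046i ; Δ = -0.017442+0.006062i
  [+4]  conj(Y_{7,4})(Ω₁) = +0.008055-0.000929i ; Y_{7,4}(Ω₂) = -0.141844+0.048767i ; Δ = -0.001097+0.000525i
  [+5]  conj(Y_{7,5})(Ω₁) = -0.000740-0.000553i ; Y_{7,5}(Ω₂) = +0.015461-0.039689i ; Δ = -0.000033+0.000021i
  [+6]  conj(Y_{7,6})(Ω₁) = +0.000013+0.000073i ; Y_{7,6}(Ω₂) = +0.003966+0.007316i ; Δ = -0.000000+0.000000i
  [+7]  conj(Y_{7,7})(Ω₁) = +0.000002-0.000003i ; Y_{7,7}(Ω₂) = -0.000984-0.000206i ; Δ = -0.000000+0.000000i
Accumulated sum -0.405776+0.000000i; after 4π/(2l+1) scaling, -0.339942+0.000000i ⇒ P_7 = -0.339942

-0.339942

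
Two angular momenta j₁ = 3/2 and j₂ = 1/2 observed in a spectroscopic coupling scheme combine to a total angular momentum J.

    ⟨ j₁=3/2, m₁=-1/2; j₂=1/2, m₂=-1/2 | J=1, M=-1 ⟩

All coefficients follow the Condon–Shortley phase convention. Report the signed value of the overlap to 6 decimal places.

j₁+j₂−J=1  J+j₁−j₂=2  J−j₁+j₂=0  j₁+j₂+J+1=4
(j₁±m₁, j₂±m₂, J±M) = (1,2,0,1,0,2)
P² = 1
sum k=0..0:
  [0] +1/2 = 1/2
S = 1/2
C² = P²·S² = 1/4 ; C = +0.500000

+√(1/4) ≈ +0.500000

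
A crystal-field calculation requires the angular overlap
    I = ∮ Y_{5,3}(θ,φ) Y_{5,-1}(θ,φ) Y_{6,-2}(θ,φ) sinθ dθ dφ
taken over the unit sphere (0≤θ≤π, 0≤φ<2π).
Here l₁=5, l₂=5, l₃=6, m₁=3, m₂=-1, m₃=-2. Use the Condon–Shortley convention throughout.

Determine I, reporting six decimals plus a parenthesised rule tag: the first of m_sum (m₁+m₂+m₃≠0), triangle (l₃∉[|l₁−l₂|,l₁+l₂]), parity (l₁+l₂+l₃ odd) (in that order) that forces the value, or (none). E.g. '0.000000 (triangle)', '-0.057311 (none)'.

Checks pass: Σm=0; 16 even; l₃=6∈[0,10].
(2·5+1)(2·5+1)(2·6+1) = 1573
Δ: 4! 6! 6! / 17! → 1/28588560
sum: t=0:+1/345600 t=1:−1/13824 t=2:+1/5184 t=3:−1/13824 t=4:+1/345600 = 7/129600
3j²(5 5 6; 0 0 0) = Δ·Π!·Σ² = 80/7293  (sign +1)
sum: t=0:+1/55296 t=1:−1/25920 t=2:+1/138240 = -11/829440
3j²(5 5 6; 3 -1 -2) = Δ·Π!·Σ² = 11/1326  (sign -1)
combine: 4πI² = 1573·80/7293·11/1326 = 4840/33813
take √, sign -1: I = -0.10672739
No selection rule forces the value: the integral is nonzero (none).

-0.106727 (none)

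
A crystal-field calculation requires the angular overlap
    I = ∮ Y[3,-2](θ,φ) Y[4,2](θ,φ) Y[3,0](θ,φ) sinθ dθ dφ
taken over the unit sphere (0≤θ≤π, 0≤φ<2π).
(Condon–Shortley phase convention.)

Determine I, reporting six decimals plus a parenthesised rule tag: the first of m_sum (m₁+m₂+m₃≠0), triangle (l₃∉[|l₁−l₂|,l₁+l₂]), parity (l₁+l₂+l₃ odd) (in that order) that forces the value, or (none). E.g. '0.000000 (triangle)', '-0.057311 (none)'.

-0.044418 (none)

Rules hold: Σm=0, L=10 even, 1≤3≤7.
N = 7·9·7 = 441
Δ = 4!·2!·4!/11! = 1/34650
Racah Σ t=1..3: t=1:−1/72 t=2:+1/16 t=3:−1/72 = 5/144
⇒ 3j(3 4 3; 0 0 0)² = 2/77, sgn -1
Racah Σ t=3..4: t=3:−1/72 t=4:+1/96 = -1/288
⇒ 3j(3 4 3; -2 2 0)² = 1/462, sgn +1
4πI² = N·(3j₀)²·(3jₘ)² = 3/121
I = -1·√(0.0247934/4π) = -0.04441841
No selection rule forces the value: the integral is nonzero (none).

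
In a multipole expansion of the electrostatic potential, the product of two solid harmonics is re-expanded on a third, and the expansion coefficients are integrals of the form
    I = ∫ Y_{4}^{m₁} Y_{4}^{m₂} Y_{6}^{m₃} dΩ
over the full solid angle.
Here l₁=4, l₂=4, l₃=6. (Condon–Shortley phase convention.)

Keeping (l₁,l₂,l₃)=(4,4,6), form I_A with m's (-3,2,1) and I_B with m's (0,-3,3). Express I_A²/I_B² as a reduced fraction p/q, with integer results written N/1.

169/100

Shared (l₁,l₂,l₃)=(4,4,6): N and (l;000)² cancel in I_A²/I_B².
A: Δ = 2!·6!·6!/15! = 1/1261260; Racah Σ t=1..2: t=1:−1/86400 t=2:+1/11520 = 13/172800; ⇒ 3j(4 4 6; -3 2 1)² = 13/660, sgn -1
B: Δ = 2!·6!·6!/15! = 1/1261260; Racah Σ t=0..1: t=0:+1/11520 t=1:−1/25920 = 1/20736; ⇒ 3j(4 4 6; 0 -3 3)² = 5/429, sgn -1
I_A²/I_B² = (13/660)/(5/429) = 169/100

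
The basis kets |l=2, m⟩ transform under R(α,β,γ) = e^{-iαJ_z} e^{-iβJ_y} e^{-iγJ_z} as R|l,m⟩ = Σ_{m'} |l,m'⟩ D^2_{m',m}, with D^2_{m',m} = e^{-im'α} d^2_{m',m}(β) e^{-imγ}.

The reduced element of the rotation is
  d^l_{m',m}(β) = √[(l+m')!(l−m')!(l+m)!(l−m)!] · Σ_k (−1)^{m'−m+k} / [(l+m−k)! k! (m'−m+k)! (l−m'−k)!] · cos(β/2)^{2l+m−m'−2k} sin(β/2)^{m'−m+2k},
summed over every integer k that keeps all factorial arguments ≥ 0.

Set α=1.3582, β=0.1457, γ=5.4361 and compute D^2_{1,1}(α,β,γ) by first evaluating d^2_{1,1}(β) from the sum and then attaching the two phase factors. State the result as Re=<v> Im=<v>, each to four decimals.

Re=0.8492 Im=-0.4762

First d^2_{1,1}(β=0.1457), then the phase factors e^{-i(1)α} and e^{-i(1)γ}:
With c≡cos(β/2)=0.997348 and s≡sin(β/2)=0.072786, N=[6·1·6·1]^{1/2}=6.000000
The bounds max(0,m−m')=0 and min(l+m,l−m')=1 give 2 terms
  k=0: (−1)^0·6.0000/(6)·0.9973^4·0.0728^0 = +0.989433
  k=1: (−1)^1·6.0000/(2)·0.9973^2·0.0728^2 = -0.015809
d^2_{1,1}(0.1457) = +0.989433 -0.015809 = +0.973624
Attach z-rotation phases: D = e^{-i(1)(1.3582)}·(+0.973624)·e^{-i(1)(5.4361)} = +0.849194-0.476248i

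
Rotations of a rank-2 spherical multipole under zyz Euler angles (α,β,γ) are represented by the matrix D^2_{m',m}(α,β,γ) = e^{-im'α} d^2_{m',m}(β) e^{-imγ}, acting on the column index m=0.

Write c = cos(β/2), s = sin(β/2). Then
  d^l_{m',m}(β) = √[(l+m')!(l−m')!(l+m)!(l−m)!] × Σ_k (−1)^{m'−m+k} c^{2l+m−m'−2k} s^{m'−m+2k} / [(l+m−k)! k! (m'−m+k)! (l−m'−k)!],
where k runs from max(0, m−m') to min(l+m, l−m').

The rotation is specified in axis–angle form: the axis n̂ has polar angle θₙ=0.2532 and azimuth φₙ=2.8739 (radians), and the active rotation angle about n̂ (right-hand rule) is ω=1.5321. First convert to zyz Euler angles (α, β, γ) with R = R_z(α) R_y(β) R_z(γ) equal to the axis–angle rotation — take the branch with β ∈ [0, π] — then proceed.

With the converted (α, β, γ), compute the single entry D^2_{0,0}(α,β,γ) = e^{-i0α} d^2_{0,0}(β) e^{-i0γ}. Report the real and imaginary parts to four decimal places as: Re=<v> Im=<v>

Axis–angle → zyz. n̂ = (sinθₙcosφₙ, sinθₙsinφₙ, cosθₙ) = (-0.241581, +0.066260, +0.968116), ω = 1.5321.
R = I cosω + sinω [n̂]ₓ + (1−cosω) n̂n̂ᵀ gives
  R = [+0.094790, -0.982779, -0.158620; +0.952003, +0.042907, +0.303066; -0.291041, -0.179735, +0.939676]
β = atan2(√(R₁₃²+R₂₃²), R₃₃) = 0.349115; α = atan2(R₂₃, R₁₃) mod 2π = 2.052977; γ = atan2(R₃₂, −R₃₁) mod 2π = 5.729955
D^2_{0,0}(2.0530,0.3491,5.7300) = e^{-i·0·2.0530}·d^2_{0,0}(0.3491)·e^{-i·0·5.7300}. Compute d first:
c=cos(0.349115/2)=0.984803, s=sin(0.349115/2)=0.173672; N=√[2·2·2·2]=4.000000
The bounds max(0,m−m')=0 and min(l+m,l−m')=2 give 3 terms
  k=0: (−1)^0·4.0000/(4)·0.9848^4·0.1737^0 = +0.940586
  k=1: (−1)^1·4.0000/(1)·0.9848^2·0.1737^2 = -0.117009
  k=2: (−1)^2·4.0000/(4)·0.9848^0·0.1737^4 = +0.000910
d^2_{0,0}(0.3491) = +0.940586 -0.117009 +0.000910 = +0.824486
Phases: e^{-i·(0)·2.0530}=+1.000000+0.000000i, e^{-i·(0)·5.7300}=+1.000000+0.000000i ⇒ D=+0.824486+0.000000i

Re=0.8245 Im=0.0000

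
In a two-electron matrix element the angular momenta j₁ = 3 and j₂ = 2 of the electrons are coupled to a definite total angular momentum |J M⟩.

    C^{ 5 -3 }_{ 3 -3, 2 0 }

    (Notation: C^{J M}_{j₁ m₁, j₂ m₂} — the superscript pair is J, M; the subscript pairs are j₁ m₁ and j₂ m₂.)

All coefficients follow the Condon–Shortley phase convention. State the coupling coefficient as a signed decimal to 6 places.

+0.365148  (= +√(2/15))

j₁+j₂−J=0  J+j₁−j₂=6  J−j₁+j₂=4  j₁+j₂+J+1=11
(j₁±m₁, j₂±m₂, J±M) = (0,6,2,2,2,8)
P² = 1105920
sum k=0..0:
  [0] +1/2880 = 1/2880
S = 1/2880
C² = P²·S² = 2/15 ; C = +0.365148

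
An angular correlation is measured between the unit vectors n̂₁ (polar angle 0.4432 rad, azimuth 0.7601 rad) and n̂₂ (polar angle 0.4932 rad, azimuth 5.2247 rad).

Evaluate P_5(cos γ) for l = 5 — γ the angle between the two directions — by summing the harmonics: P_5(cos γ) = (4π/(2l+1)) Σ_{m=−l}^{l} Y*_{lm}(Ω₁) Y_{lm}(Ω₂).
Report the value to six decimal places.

-0.414399

Expand P_5 via completeness: Σ_{m} conj(Y_{5,m}) at Ω₁ times Y_{5,m} at Ω₂ —
  term(m=-5) = -0.00007 + 0.00002j   from Y*(Ω₁)=-0.00532 - 0.00412j, Y(Ω₂)=0.00605 - 0.00923j
  term(m=-4) = 0.00160 + 0.00244j   from Y*(Ω₁)=-0.04461 + 0.00453j, Y(Ω₂)=-0.02991 - 0.05766j
  term(m=-3) = 0.02573 - 0.02799j   from Y*(Ω₁)=-0.11277 + 0.13133j, Y(Ω₂)=-0.21951 - 0.00744j
  term(m=-2) = -0.15935 - 0.08614j   from Y*(Ω₁)=0.02062 + 0.40725j, Y(Ω₂)=-0.23073 + 0.37959j
  term(m=-1) = -0.05055 + 0.19980j   from Y*(Ω₁)=0.35448 + 0.33699j, Y(Ω₂)=0.20656 + 0.36728j
  term(m=+0) = 0.00253 + 0.00000j   from Y*(Ω₁)=-0.01772 + 0.00000j, Y(Ω₂)=-0.14289 + 0.00000j
  term(m=+1) = -0.05055 - 0.19980j   from Y*(Ω₁)=-0.35448 + 0.33699j, Y(Ω₂)=-0.20656 + 0.36728j
  term(m=+2) = -0.15935 + 0.08614j   from Y*(Ω₁)=0.02062 - 0.40725j, Y(Ω₂)=-0.23073 - 0.37959j
  term(m=+3) = 0.02573 + 0.02799j   from Y*(Ω₁)=0.11277 + 0.13133j, Y(Ω₂)=0.21951 - 0.00744j
  term(m=+4) = 0.00160 - 0.00244j   from Y*(Ω₁)=-0.04461 - 0.00453j, Y(Ω₂)=-0.02991 + 0.05766j
  term(m=+5) = -0.00007 - 0.00002j   from Y*(Ω₁)=0.00532 - 0.00412j, Y(Ω₂)=-0.00605 - 0.00923j
Accumulated sum -0.36274 + 0.00000j; after 4π/(2l+1) scaling, -0.41440 + 0.00000j ⇒ P_5 = -0.414399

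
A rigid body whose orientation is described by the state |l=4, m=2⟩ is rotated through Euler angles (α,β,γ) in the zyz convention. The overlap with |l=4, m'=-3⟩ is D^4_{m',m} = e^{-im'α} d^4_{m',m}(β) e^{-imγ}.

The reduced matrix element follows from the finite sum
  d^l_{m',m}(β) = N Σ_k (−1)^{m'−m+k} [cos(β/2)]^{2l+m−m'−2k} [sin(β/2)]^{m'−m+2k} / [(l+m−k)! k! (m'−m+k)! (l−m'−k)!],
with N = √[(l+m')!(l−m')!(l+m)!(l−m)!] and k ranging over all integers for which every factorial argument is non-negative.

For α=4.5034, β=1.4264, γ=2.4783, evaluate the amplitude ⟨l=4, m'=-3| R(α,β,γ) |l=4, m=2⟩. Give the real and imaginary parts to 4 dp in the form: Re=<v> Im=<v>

First d^4_{-3,2}(β=1.4264), then the phase factors e^{-i(-3)α} and e^{-i(2)γ}:
Half-angle: c=0.756272, s=0.654257. N=√(1·5040·720·2)=2693.993318
The bounds max(0,m−m')=5 and min(l+m,l−m')=6 give 2 terms
  k=5: (−1)^0·2693.9933/(240)·0.7563^3·0.6543^5 = +0.582052
  k=6: (−1)^1·2693.9933/(720)·0.7563^1·0.6543^7 = -0.145205
d^4_{-3,2}(1.4264) = +0.582052 -0.145205 = +0.436847
Phases: e^{-i·(-3)·4.5034}=+0.586691+0.809811i, e^{-i·(2)·2.4783}=+0.241791+0.970328i ⇒ D=-0.281297+0.334227i

Re=-0.2813 Im=0.3342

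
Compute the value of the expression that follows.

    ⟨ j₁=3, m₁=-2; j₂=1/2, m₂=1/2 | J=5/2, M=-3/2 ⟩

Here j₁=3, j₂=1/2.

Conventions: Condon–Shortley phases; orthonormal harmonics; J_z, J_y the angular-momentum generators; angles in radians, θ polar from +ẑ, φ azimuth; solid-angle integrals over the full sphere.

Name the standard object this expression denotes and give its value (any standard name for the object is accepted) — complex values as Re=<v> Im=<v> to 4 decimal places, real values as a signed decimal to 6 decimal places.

This is a Clebsch–Gordan (vector-coupling) coefficient.
√[6·1!5!0!/7! · 1!5!1!0!1!4!] = √(2880/7)
  +(−1)^1/∏(1,0,4,0,1,0)! = -1/24  (running -1/24)
⟨..|..⟩ = √(2880/7)·(-1/24) = -0.845154

Clebsch–Gordan coefficient, −√(5/7) ≈ -0.845154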